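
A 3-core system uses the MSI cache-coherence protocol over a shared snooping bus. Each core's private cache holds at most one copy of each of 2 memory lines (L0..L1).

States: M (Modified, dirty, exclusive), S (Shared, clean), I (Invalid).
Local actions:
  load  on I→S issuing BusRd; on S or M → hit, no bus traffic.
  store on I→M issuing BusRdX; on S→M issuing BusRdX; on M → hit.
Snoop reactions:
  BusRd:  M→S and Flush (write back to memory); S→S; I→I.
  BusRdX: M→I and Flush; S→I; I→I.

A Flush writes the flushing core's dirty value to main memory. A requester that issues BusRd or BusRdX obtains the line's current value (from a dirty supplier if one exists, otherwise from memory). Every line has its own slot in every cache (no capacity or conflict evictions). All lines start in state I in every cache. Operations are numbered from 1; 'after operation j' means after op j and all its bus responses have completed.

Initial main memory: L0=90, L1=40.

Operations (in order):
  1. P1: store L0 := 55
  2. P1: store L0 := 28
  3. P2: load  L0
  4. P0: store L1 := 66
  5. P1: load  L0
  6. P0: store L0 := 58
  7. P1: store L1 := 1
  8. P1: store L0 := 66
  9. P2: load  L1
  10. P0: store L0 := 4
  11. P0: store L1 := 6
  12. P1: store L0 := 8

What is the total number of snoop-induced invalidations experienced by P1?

1. P1: store L0 := 55  bus=[BusRdX]  L0: P0=I P1=M P2=I  mem[L0]=90
2. P1: store L0 := 28  bus=[-]  L0: P0=I P1=M P2=I  mem[L0]=90
3. P2: load  L0  bus=[BusRd,Flush]  L0: P0=I P1=S P2=S  mem[L0]=28
4. P0: store L1 := 66  bus=[BusRdX]  L1: P0=M P1=I P2=I  mem[L1]=40
5. P1: load  L0  bus=[-]  L0: P0=I P1=S P2=S  mem[L0]=28
6. P0: store L0 := 58  bus=[BusRdX]  L0: P0=M P1=I P2=I  mem[L0]=28
7. P1: store L1 := 1  bus=[BusRdX,Flush]  L1: P0=I P1=M P2=I  mem[L1]=66
8. P1: store L0 := 66  bus=[BusRdX,Flush]  L0: P0=I P1=M P2=I  mem[L0]=58
9. P2: load  L1  bus=[BusRd,Flush]  L1: P0=I P1=S P2=S  mem[L1]=1
10. P0: store L0 := 4  bus=[BusRdX,Flush]  L0: P0=M P1=I P2=I  mem[L0]=66
11. P0: store L1 := 6  bus=[BusRdX]  L1: P0=M P1=I P2=I  mem[L1]=1
12. P1: store L0 := 8  bus=[BusRdX,Flush]  L0: P0=I P1=M P2=I  mem[L0]=4

invalidations = 3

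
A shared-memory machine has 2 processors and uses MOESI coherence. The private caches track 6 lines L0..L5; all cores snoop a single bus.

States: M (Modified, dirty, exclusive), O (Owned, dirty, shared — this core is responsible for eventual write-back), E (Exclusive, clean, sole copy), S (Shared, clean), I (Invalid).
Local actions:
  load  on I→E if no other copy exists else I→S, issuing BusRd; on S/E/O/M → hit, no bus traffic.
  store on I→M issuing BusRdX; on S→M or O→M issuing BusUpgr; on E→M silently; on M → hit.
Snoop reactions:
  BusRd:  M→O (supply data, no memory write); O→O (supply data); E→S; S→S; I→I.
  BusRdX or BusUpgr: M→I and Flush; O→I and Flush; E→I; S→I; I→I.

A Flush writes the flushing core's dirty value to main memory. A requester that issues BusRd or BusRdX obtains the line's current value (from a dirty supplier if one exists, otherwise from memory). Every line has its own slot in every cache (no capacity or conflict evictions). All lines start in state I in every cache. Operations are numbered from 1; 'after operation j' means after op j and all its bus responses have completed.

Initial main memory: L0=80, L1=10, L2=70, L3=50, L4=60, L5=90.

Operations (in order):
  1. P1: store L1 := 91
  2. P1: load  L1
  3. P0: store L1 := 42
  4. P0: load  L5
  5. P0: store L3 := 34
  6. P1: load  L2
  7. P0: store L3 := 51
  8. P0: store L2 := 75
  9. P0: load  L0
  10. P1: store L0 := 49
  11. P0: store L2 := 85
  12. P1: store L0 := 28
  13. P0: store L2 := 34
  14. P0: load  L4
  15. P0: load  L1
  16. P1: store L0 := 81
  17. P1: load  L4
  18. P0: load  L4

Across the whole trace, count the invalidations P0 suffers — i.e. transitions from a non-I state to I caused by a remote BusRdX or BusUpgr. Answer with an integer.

invalidations = 1

1. P1: store L1 := 91  bus=[BusRdX]  L1: P0=I P1=M  mem[L1]=10
2. P1: load  L1  bus=[-]  L1: P0=I P1=M  mem[L1]=10
3. P0: store L1 := 42  bus=[BusRdX,Flush]  L1: P0=M P1=I  mem[L1]=91
4. P0: load  L5  bus=[BusRd]  L5: P0=E P1=I  mem[L5]=90
5. P0: store L3 := 34  bus=[BusRdX]  L3: P0=M P1=I  mem[L3]=50
6. P1: load  L2  bus=[BusRd]  L2: P0=I P1=E  mem[L2]=70
7. P0: store L3 := 51  bus=[-]  L3: P0=M P1=I  mem[L3]=50
8. P0: store L2 := 75  bus=[BusRdX]  L2: P0=M P1=I  mem[L2]=70
9. P0: load  L0  bus=[BusRd]  L0: P0=E P1=I  mem[L0]=80
10. P1: store L0 := 49  bus=[BusRdX]  L0: P0=I P1=M  mem[L0]=80
11. P0: store L2 := 85  bus=[-]  L2: P0=M P1=I  mem[L2]=70
12. P1: store L0 := 28  bus=[-]  L0: P0=I P1=M  mem[L0]=80
13. P0: store L2 := 34  bus=[-]  L2: P0=M P1=I  mem[L2]=70
14. P0: load  L4  bus=[BusRd]  L4: P0=E P1=I  mem[L4]=60
15. P0: load  L1  bus=[-]  L1: P0=M P1=I  mem[L1]=91
16. P1: store L0 := 81  bus=[-]  L0: P0=I P1=M  mem[L0]=80
17. P1: load  L4  bus=[BusRd]  L4: P0=S P1=S  mem[L4]=60
18. P0: load  L4  bus=[-]  L4: P0=S P1=S  mem[L4]=60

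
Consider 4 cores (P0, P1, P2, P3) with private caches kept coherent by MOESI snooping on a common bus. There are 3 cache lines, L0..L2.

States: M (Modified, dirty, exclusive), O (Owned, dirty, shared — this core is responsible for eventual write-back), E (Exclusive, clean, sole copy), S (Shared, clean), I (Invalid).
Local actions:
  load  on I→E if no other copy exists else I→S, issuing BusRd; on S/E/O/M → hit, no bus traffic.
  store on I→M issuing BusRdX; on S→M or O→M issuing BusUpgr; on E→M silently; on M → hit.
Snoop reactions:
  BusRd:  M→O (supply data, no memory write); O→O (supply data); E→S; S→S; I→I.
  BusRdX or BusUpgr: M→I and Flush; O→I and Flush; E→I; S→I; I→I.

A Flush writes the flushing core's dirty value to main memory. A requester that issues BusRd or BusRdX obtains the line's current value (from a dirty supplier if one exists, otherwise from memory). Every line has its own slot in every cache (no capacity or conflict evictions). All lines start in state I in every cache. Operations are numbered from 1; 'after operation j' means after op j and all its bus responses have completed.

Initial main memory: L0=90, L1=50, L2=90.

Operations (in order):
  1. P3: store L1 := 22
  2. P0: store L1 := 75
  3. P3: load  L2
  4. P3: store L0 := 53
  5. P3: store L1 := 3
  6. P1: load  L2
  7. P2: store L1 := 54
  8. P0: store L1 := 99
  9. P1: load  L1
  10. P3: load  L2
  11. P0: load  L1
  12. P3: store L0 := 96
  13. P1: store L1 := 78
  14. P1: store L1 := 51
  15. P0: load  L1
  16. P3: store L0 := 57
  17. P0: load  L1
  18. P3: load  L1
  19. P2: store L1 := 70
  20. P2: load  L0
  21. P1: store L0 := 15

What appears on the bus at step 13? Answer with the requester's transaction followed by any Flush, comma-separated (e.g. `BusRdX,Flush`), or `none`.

bus = BusUpgr,Flush

step 1: P3: store L1 := 22  ⟶  IIIM  (L1)  txn=BusRdX  M[L1]=50
step 2: P0: store L1 := 75  ⟶  MIII  (L1)  txn=BusRdX+Flush  M[L1]=22
step 3: P3: load  L2  ⟶  IIIE  (L2)  txn=BusRd  M[L2]=90
step 4: P3: store L0 := 53  ⟶  IIIM  (L0)  txn=BusRdX  M[L0]=90
step 5: P3: store L1 := 3  ⟶  IIIM  (L1)  txn=BusRdX+Flush  M[L1]=75
step 6: P1: load  L2  ⟶  ISIS  (L2)  txn=BusRd  M[L2]=90
step 7: P2: store L1 := 54  ⟶  IIMI  (L1)  txn=BusRdX+Flush  M[L1]=3
step 8: P0: store L1 := 99  ⟶  MIII  (L1)  txn=BusRdX+Flush  M[L1]=54
step 9: P1: load  L1  ⟶  OSII  (L1)  txn=BusRd  M[L1]=54
step 10: P3: load  L2  ⟶  ISIS  (L2)  txn=∅  M[L2]=90
step 11: P0: load  L1  ⟶  OSII  (L1)  txn=∅  M[L1]=54
step 12: P3: store L0 := 96  ⟶  IIIM  (L0)  txn=∅  M[L0]=90
step 13: P1: store L1 := 78  ⟶  IMII  (L1)  txn=BusUpgr+Flush  M[L1]=99
step 14: P1: store L1 := 51  ⟶  IMII  (L1)  txn=∅  M[L1]=99
step 15: P0: load  L1  ⟶  SOII  (L1)  txn=BusRd  M[L1]=99
step 16: P3: store L0 := 57  ⟶  IIIM  (L0)  txn=∅  M[L0]=90
step 17: P0: load  L1  ⟶  SOII  (L1)  txn=∅  M[L1]=99
step 18: P3: load  L1  ⟶  SOIS  (L1)  txn=BusRd  M[L1]=99
step 19: P2: store L1 := 70  ⟶  IIMI  (L1)  txn=BusRdX+Flush  M[L1]=51
step 20: P2: load  L0  ⟶  IISO  (L0)  txn=BusRd  M[L0]=90
step 21: P1: store L0 := 15  ⟶  IMII  (L0)  txn=BusRdX+Flush  M[L0]=57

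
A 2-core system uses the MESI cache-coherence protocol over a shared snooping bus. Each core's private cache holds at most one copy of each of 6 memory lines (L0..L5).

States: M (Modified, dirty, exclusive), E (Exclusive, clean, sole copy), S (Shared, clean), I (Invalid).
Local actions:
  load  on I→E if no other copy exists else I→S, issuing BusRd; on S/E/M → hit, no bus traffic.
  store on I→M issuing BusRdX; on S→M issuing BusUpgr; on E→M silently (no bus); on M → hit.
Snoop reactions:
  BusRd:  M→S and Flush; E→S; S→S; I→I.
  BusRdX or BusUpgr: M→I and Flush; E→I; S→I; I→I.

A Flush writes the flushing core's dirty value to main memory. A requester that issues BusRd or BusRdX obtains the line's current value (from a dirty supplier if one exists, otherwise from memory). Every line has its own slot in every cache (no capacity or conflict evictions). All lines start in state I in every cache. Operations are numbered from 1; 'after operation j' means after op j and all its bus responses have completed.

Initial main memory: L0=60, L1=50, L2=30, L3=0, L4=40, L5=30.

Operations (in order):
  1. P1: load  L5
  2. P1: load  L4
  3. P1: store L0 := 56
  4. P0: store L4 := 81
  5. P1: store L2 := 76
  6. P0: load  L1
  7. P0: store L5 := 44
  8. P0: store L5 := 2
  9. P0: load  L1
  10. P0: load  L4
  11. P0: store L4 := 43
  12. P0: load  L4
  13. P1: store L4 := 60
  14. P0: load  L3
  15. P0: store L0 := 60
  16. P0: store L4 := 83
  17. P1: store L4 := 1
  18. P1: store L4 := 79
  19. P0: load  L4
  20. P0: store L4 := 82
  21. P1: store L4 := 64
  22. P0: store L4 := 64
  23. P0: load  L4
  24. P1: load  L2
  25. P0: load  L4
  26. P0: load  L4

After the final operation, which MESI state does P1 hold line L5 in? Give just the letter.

state = I

[1] P1: load  L5 | P0:I, P1:E(30) | bus: BusRd
[2] P1: load  L4 | P0:I, P1:E(40) | bus: BusRd
[3] P1: store L0 := 56 | P0:I, P1:M(56) | bus: BusRdX
[4] P0: store L4 := 81 | P0:M(81), P1:I | bus: BusRdX
[5] P1: store L2 := 76 | P0:I, P1:M(76) | bus: BusRdX
[6] P0: load  L1 | P0:E(50), P1:I | bus: BusRd
[7] P0: store L5 := 44 | P0:M(44), P1:I | bus: BusRdX
[8] P0: store L5 := 2 | P0:M(2), P1:I | bus: none
[9] P0: load  L1 | P0:E(50), P1:I | bus: none
[10] P0: load  L4 | P0:M(81), P1:I | bus: none
[11] P0: store L4 := 43 | P0:M(43), P1:I | bus: none
[12] P0: load  L4 | P0:M(43), P1:I | bus: none
[13] P1: store L4 := 60 | P0:I, P1:M(60) | bus: BusRdX,Flush
[14] P0: load  L3 | P0:E(0), P1:I | bus: BusRd
[15] P0: store L0 := 60 | P0:M(60), P1:I | bus: BusRdX,Flush
[16] P0: store L4 := 83 | P0:M(83), P1:I | bus: BusRdX,Flush
[17] P1: store L4 := 1 | P0:I, P1:M(1) | bus: BusRdX,Flush
[18] P1: store L4 := 79 | P0:I, P1:M(79) | bus: none
[19] P0: load  L4 | P0:S(79), P1:S(79) | bus: BusRd,Flush
[20] P0: store L4 := 82 | P0:M(82), P1:I | bus: BusUpgr
[21] P1: store L4 := 64 | P0:I, P1:M(64) | bus: BusRdX,Flush
[22] P0: store L4 := 64 | P0:M(64), P1:I | bus: BusRdX,Flush
[23] P0: load  L4 | P0:M(64), P1:I | bus: none
[24] P1: load  L2 | P0:I, P1:M(76) | bus: none
[25] P0: load  L4 | P0:M(64), P1:I | bus: none
[26] P0: load  L4 | P0:M(64), P1:I | bus: none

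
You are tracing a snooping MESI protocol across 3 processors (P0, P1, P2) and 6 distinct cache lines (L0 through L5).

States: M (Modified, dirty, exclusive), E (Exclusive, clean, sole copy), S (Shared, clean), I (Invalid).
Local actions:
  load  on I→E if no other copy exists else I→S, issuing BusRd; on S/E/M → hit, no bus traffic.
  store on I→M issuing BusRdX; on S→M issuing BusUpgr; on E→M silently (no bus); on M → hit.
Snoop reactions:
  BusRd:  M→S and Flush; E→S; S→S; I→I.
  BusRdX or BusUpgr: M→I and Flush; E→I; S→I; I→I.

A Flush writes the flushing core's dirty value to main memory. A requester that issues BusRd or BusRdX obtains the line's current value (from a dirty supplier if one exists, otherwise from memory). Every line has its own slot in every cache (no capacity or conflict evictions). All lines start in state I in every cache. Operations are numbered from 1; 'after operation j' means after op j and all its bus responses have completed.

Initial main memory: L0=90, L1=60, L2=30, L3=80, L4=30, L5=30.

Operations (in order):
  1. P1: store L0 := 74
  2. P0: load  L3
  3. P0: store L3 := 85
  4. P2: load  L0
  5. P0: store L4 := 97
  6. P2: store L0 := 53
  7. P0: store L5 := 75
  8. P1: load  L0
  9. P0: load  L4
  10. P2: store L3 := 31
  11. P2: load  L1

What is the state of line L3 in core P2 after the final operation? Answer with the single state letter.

step 1: P1: store L0 := 74  ⟶  IMI  (L0)  txn=BusRdX  M[L0]=90
step 2: P0: load  L3  ⟶  EII  (L3)  txn=BusRd  M[L3]=80
step 3: P0: store L3 := 85  ⟶  MII  (L3)  txn=∅  M[L3]=80
step 4: P2: load  L0  ⟶  ISS  (L0)  txn=BusRd+Flush  M[L0]=74
step 5: P0: store L4 := 97  ⟶  MII  (L4)  txn=BusRdX  M[L4]=30
step 6: P2: store L0 := 53  ⟶  IIM  (L0)  txn=BusUpgr  M[L0]=74
step 7: P0: store L5 := 75  ⟶  MII  (L5)  txn=BusRdX  M[L5]=30
step 8: P1: load  L0  ⟶  ISS  (L0)  txn=BusRd+Flush  M[L0]=53
step 9: P0: load  L4  ⟶  MII  (L4)  txn=∅  M[L4]=30
step 10: P2: store L3 := 31  ⟶  IIM  (L3)  txn=BusRdX+Flush  M[L3]=85
step 11: P2: load  L1  ⟶  IIE  (L1)  txn=BusRd  M[L1]=60

state = M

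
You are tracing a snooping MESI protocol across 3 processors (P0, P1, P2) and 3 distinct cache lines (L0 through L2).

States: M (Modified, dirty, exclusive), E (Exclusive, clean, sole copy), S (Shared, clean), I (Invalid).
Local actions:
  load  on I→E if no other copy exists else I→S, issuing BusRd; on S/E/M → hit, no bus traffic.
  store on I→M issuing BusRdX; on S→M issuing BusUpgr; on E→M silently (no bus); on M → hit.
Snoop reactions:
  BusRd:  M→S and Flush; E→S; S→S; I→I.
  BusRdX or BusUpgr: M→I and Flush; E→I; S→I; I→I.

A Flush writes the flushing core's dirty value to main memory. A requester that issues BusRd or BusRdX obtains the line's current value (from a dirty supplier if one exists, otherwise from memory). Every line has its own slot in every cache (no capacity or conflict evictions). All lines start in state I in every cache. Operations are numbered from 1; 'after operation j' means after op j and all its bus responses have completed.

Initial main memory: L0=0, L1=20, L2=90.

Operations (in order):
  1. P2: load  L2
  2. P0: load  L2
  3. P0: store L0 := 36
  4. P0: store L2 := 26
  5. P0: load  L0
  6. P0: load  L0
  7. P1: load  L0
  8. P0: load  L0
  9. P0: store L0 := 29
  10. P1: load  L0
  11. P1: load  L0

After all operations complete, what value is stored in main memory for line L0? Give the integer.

memory[L0] = 29

[1] P2: load  L2 | P0:I, P1:I, P2:E(90) | bus: BusRd
[2] P0: load  L2 | P0:S(90), P1:I, P2:S(90) | bus: BusRd
[3] P0: store L0 := 36 | P0:M(36), P1:I, P2:I | bus: BusRdX
[4] P0: store L2 := 26 | P0:M(26), P1:I, P2:I | bus: BusUpgr
[5] P0: load  L0 | P0:M(36), P1:I, P2:I | bus: none
[6] P0: load  L0 | P0:M(36), P1:I, P2:I | bus: none
[7] P1: load  L0 | P0:S(36), P1:S(36), P2:I | bus: BusRd,Flush
[8] P0: load  L0 | P0:S(36), P1:S(36), P2:I | bus: none
[9] P0: store L0 := 29 | P0:M(29), P1:I, P2:I | bus: BusUpgr
[10] P1: load  L0 | P0:S(29), P1:S(29), P2:I | bus: BusRd,Flush
[11] P1: load  L0 | P0:S(29), P1:S(29), P2:I | bus: none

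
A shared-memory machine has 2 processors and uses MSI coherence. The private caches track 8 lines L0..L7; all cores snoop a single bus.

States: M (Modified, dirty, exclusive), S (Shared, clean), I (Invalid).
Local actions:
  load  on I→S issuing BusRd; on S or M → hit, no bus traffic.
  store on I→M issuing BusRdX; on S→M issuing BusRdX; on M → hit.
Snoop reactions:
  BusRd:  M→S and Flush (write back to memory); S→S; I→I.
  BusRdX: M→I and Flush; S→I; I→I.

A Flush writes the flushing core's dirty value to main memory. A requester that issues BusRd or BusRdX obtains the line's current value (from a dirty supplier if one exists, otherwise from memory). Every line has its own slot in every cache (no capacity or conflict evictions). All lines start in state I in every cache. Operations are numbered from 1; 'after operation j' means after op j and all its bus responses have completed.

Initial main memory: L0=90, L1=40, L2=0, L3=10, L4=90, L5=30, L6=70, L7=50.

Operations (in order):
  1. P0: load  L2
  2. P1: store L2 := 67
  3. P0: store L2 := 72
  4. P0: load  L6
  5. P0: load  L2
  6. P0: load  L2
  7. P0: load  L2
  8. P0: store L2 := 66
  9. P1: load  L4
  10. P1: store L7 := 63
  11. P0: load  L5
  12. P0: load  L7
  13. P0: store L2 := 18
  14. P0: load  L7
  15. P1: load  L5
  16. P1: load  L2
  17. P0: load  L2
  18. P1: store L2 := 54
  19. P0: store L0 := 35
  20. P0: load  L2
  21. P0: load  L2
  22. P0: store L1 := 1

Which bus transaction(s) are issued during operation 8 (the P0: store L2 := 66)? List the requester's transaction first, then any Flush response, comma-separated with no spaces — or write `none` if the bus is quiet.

  op1 P0: load  L2 → S/I on L2; bus BusRd; mem=0
  op2 P1: store L2 := 67 → I/M on L2; bus BusRdX; mem=0
  op3 P0: store L2 := 72 → M/I on L2; bus BusRdX Flush; mem=67
  op4 P0: load  L6 → S/I on L6; bus BusRd; mem=70
  op5 P0: load  L2 → M/I on L2; bus (none); mem=67
  op6 P0: load  L2 → M/I on L2; bus (none); mem=67
  op7 P0: load  L2 → M/I on L2; bus (none); mem=67
  op8 P0: store L2 := 66 → M/I on L2; bus (none); mem=67
  op9 P1: load  L4 → I/S on L4; bus BusRd; mem=90
  op10 P1: store L7 := 63 → I/M on L7; bus BusRdX; mem=50
  op11 P0: load  L5 → S/I on L5; bus BusRd; mem=30
  op12 P0: load  L7 → S/S on L7; bus BusRd Flush; mem=63
  op13 P0: store L2 := 18 → M/I on L2; bus (none); mem=67
  op14 P0: load  L7 → S/S on L7; bus (none); mem=63
  op15 P1: load  L5 → S/S on L5; bus BusRd; mem=30
  op16 P1: load  L2 → S/S on L2; bus BusRd Flush; mem=18
  op17 P0: load  L2 → S/S on L2; bus (none); mem=18
  op18 P1: store L2 := 54 → I/M on L2; bus BusRdX; mem=18
  op19 P0: store L0 := 35 → M/I on L0; bus BusRdX; mem=90
  op20 P0: load  L2 → S/S on L2; bus BusRd Flush; mem=54
  op21 P0: load  L2 → S/S on L2; bus (none); mem=54
  op22 P0: store L1 := 1 → M/I on L1; bus BusRdX; mem=40

bus = none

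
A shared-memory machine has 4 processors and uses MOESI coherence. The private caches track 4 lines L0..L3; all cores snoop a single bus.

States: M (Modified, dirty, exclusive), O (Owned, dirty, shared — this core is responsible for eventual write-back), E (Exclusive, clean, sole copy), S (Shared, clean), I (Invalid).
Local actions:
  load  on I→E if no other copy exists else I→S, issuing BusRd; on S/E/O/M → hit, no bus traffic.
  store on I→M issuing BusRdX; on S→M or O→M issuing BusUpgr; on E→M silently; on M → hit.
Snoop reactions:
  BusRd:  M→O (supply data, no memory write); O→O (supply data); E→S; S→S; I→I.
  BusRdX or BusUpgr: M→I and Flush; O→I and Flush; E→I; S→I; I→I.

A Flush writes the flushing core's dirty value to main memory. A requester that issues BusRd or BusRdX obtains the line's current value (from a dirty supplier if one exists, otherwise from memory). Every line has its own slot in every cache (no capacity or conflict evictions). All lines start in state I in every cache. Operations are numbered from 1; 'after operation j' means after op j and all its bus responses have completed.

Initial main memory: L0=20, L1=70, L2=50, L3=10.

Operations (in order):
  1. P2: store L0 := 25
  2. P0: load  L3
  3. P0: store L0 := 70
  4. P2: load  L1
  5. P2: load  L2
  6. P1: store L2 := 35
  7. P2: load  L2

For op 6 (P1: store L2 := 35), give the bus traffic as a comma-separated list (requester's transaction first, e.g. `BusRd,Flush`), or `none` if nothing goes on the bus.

1. P2: store L0 := 25  bus=[BusRdX]  L0: P0=I P1=I P2=M P3=I  mem[L0]=20
2. P0: load  L3  bus=[BusRd]  L3: P0=E P1=I P2=I P3=I  mem[L3]=10
3. P0: store L0 := 70  bus=[BusRdX,Flush]  L0: P0=M P1=I P2=I P3=I  mem[L0]=25
4. P2: load  L1  bus=[BusRd]  L1: P0=I P1=I P2=E P3=I  mem[L1]=70
5. P2: load  L2  bus=[BusRd]  L2: P0=I P1=I P2=E P3=I  mem[L2]=50
6. P1: store L2 := 35  bus=[BusRdX]  L2: P0=I P1=M P2=I P3=I  mem[L2]=50
7. P2: load  L2  bus=[BusRd]  L2: P0=I P1=O P2=S P3=I  mem[L2]=50

bus = BusRdX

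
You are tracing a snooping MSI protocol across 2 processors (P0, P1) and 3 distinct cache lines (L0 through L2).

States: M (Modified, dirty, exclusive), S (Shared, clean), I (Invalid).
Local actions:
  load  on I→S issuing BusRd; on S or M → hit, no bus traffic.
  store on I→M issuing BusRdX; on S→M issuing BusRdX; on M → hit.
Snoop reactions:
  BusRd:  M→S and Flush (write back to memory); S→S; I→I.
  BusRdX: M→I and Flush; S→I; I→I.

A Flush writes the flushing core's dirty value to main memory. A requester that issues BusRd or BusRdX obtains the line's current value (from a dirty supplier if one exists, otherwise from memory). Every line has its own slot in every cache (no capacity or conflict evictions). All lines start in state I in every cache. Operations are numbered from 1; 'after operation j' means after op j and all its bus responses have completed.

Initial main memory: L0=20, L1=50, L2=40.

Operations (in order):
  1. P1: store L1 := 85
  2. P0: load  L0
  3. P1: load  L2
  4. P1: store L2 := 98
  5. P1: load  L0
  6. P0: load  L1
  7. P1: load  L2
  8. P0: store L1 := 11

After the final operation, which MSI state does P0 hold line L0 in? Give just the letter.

step 1: P1: store L1 := 85  ⟶  IM  (L1)  txn=BusRdX  M[L1]=50
step 2: P0: load  L0  ⟶  SI  (L0)  txn=BusRd  M[L0]=20
step 3: P1: load  L2  ⟶  IS  (L2)  txn=BusRd  M[L2]=40
step 4: P1: store L2 := 98  ⟶  IM  (L2)  txn=BusRdX  M[L2]=40
step 5: P1: load  L0  ⟶  SS  (L0)  txn=BusRd  M[L0]=20
step 6: P0: load  L1  ⟶  SS  (L1)  txn=BusRd+Flush  M[L1]=85
step 7: P1: load  L2  ⟶  IM  (L2)  txn=∅  M[L2]=40
step 8: P0: store L1 := 11  ⟶  MI  (L1)  txn=BusRdX  M[L1]=85

state = S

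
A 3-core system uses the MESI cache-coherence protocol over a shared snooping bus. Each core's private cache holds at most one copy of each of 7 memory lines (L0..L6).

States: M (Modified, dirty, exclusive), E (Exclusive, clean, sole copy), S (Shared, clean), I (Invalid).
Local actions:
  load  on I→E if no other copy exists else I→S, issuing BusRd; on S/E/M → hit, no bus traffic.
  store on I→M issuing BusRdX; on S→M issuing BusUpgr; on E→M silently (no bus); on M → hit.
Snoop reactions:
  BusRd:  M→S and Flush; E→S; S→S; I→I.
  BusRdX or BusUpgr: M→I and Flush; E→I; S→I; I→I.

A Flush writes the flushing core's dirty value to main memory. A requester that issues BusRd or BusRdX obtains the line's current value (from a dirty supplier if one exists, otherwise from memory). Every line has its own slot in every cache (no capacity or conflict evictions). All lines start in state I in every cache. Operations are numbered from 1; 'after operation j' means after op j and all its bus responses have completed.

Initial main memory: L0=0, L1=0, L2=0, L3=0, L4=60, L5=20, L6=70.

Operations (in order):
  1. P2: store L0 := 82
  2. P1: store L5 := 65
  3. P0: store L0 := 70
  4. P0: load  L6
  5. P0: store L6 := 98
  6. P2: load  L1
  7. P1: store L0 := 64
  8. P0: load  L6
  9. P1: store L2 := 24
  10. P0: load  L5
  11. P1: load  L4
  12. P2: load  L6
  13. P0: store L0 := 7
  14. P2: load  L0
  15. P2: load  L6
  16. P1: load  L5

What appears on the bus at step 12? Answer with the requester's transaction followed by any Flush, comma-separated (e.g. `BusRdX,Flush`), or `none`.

step 1: P2: store L0 := 82  ⟶  IIM  (L0)  txn=BusRdX  M[L0]=0
step 2: P1: store L5 := 65  ⟶  IMI  (L5)  txn=BusRdX  M[L5]=20
step 3: P0: store L0 := 70  ⟶  MII  (L0)  txn=BusRdX+Flush  M[L0]=82
step 4: P0: load  L6  ⟶  EII  (L6)  txn=BusRd  M[L6]=70
step 5: P0: store L6 := 98  ⟶  MII  (L6)  txn=∅  M[L6]=70
step 6: P2: load  L1  ⟶  IIE  (L1)  txn=BusRd  M[L1]=0
step 7: P1: store L0 := 64  ⟶  IMI  (L0)  txn=BusRdX+Flush  M[L0]=70
step 8: P0: load  L6  ⟶  MII  (L6)  txn=∅  M[L6]=70
step 9: P1: store L2 := 24  ⟶  IMI  (L2)  txn=BusRdX  M[L2]=0
step 10: P0: load  L5  ⟶  SSI  (L5)  txn=BusRd+Flush  M[L5]=65
step 11: P1: load  L4  ⟶  IEI  (L4)  txn=BusRd  M[L4]=60
step 12: P2: load  L6  ⟶  SIS  (L6)  txn=BusRd+Flush  M[L6]=98
step 13: P0: store L0 := 7  ⟶  MII  (L0)  txn=BusRdX+Flush  M[L0]=64
step 14: P2: load  L0  ⟶  SIS  (L0)  txn=BusRd+Flush  M[L0]=7
step 15: P2: load  L6  ⟶  SIS  (L6)  txn=∅  M[L6]=98
step 16: P1: load  L5  ⟶  SSI  (L5)  txn=∅  M[L5]=65

bus = BusRd,Flush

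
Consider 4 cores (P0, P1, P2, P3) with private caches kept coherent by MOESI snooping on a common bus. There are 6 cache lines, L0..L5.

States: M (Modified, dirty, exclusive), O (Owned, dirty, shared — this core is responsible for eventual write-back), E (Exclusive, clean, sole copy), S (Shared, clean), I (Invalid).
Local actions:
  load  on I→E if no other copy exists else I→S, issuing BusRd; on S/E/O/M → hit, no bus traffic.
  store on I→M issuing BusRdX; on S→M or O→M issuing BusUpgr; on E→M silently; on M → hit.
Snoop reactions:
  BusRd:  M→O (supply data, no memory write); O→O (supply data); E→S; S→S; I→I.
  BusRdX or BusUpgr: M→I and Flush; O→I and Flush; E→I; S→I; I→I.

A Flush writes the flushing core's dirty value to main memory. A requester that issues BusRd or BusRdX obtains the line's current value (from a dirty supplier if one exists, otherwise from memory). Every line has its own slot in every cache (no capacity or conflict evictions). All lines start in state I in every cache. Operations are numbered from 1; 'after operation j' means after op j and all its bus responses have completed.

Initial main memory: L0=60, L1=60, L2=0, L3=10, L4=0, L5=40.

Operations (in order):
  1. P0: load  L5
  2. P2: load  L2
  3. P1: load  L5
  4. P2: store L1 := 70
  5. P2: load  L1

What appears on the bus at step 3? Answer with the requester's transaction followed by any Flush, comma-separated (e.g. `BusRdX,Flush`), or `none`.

step 1: P0: load  L5  ⟶  EIII  (L5)  txn=BusRd  M[L5]=40
step 2: P2: load  L2  ⟶  IIEI  (L2)  txn=BusRd  M[L2]=0
step 3: P1: load  L5  ⟶  SSII  (L5)  txn=BusRd  M[L5]=40
step 4: P2: store L1 := 70  ⟶  IIMI  (L1)  txn=BusRdX  M[L1]=60
step 5: P2: load  L1  ⟶  IIMI  (L1)  txn=∅  M[L1]=60

bus = BusRd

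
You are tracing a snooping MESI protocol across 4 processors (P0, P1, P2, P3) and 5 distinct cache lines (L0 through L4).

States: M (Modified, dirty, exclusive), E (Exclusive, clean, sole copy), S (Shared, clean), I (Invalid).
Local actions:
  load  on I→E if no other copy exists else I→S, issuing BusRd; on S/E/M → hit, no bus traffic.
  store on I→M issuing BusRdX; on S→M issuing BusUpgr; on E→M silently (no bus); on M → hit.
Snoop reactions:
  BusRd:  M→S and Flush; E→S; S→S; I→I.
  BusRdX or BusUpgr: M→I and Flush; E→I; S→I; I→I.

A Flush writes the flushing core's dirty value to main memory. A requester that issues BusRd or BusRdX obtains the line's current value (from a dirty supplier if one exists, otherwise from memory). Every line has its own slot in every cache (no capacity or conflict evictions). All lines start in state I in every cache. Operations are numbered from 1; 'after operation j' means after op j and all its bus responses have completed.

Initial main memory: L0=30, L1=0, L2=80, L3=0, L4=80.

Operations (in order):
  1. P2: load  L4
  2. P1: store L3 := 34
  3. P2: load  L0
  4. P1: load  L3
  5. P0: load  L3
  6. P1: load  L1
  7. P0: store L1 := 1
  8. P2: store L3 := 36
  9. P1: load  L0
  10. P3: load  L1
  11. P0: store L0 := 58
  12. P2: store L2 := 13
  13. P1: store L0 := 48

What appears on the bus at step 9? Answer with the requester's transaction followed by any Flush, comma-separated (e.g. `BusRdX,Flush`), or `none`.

bus = BusRd

step 1: P2: load  L4  ⟶  IIEI  (L4)  txn=BusRd  M[L4]=80
step 2: P1: store L3 := 34  ⟶  IMII  (L3)  txn=BusRdX  M[L3]=0
step 3: P2: load  L0  ⟶  IIEI  (L0)  txn=BusRd  M[L0]=30
step 4: P1: load  L3  ⟶  IMII  (L3)  txn=∅  M[L3]=0
step 5: P0: load  L3  ⟶  SSII  (L3)  txn=BusRd+Flush  M[L3]=34
step 6: P1: load  L1  ⟶  IEII  (L1)  txn=BusRd  M[L1]=0
step 7: P0: store L1 := 1  ⟶  MIII  (L1)  txn=BusRdX  M[L1]=0
step 8: P2: store L3 := 36  ⟶  IIMI  (L3)  txn=BusRdX  M[L3]=34
step 9: P1: load  L0  ⟶  ISSI  (L0)  txn=BusRd  M[L0]=30
step 10: P3: load  L1  ⟶  SIIS  (L1)  txn=BusRd+Flush  M[L1]=1
step 11: P0: store L0 := 58  ⟶  MIII  (L0)  txn=BusRdX  M[L0]=30
step 12: P2: store L2 := 13  ⟶  IIMI  (L2)  txn=BusRdX  M[L2]=80
step 13: P1: store L0 := 48  ⟶  IMII  (L0)  txn=BusRdX+Flush  M[L0]=58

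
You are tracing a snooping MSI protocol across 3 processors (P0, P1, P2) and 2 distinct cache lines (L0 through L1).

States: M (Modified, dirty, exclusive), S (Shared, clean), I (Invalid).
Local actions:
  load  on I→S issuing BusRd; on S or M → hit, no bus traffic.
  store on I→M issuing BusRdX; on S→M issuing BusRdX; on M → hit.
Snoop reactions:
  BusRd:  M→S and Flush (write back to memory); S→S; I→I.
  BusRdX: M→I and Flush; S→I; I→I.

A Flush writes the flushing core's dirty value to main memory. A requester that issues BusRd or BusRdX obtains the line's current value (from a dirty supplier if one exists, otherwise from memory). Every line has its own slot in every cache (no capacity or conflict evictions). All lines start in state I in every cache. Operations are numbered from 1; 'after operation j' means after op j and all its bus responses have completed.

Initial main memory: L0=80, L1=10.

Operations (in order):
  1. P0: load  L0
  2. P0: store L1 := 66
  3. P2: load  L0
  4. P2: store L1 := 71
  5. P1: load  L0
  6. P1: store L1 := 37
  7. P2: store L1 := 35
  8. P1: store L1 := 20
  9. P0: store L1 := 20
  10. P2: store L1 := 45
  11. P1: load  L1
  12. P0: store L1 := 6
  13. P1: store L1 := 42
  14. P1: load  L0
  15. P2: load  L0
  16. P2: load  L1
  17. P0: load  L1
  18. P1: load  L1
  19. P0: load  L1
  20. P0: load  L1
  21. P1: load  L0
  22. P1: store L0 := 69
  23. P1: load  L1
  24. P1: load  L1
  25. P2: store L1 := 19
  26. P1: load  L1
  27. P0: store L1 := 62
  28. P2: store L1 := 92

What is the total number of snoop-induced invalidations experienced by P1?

1. P0: load  L0  bus=[BusRd]  L0: P0=S P1=I P2=I  mem[L0]=80
2. P0: store L1 := 66  bus=[BusRdX]  L1: P0=M P1=I P2=I  mem[L1]=10
3. P2: load  L0  bus=[BusRd]  L0: P0=S P1=I P2=S  mem[L0]=80
4. P2: store L1 := 71  bus=[BusRdX,Flush]  L1: P0=I P1=I P2=M  mem[L1]=66
5. P1: load  L0  bus=[BusRd]  L0: P0=S P1=S P2=S  mem[L0]=80
6. P1: store L1 := 37  bus=[BusRdX,Flush]  L1: P0=I P1=M P2=I  mem[L1]=71
7. P2: store L1 := 35  bus=[BusRdX,Flush]  L1: P0=I P1=I P2=M  mem[L1]=37
8. P1: store L1 := 20  bus=[BusRdX,Flush]  L1: P0=I P1=M P2=I  mem[L1]=35
9. P0: store L1 := 20  bus=[BusRdX,Flush]  L1: P0=M P1=I P2=I  mem[L1]=20
10. P2: store L1 := 45  bus=[BusRdX,Flush]  L1: P0=I P1=I P2=M  mem[L1]=20
11. P1: load  L1  bus=[BusRd,Flush]  L1: P0=I P1=S P2=S  mem[L1]=45
12. P0: store L1 := 6  bus=[BusRdX]  L1: P0=M P1=I P2=I  mem[L1]=45
13. P1: store L1 := 42  bus=[BusRdX,Flush]  L1: P0=I P1=M P2=I  mem[L1]=6
14. P1: load  L0  bus=[-]  L0: P0=S P1=S P2=S  mem[L0]=80
15. P2: load  L0  bus=[-]  L0: P0=S P1=S P2=S  mem[L0]=80
16. P2: load  L1  bus=[BusRd,Flush]  L1: P0=I P1=S P2=S  mem[L1]=42
17. P0: load  L1  bus=[BusRd]  L1: P0=S P1=S P2=S  mem[L1]=42
18. P1: load  L1  bus=[-]  L1: P0=S P1=S P2=S  mem[L1]=42
19. P0: load  L1  bus=[-]  L1: P0=S P1=S P2=S  mem[L1]=42
20. P0: load  L1  bus=[-]  L1: P0=S P1=S P2=S  mem[L1]=42
21. P1: load  L0  bus=[-]  L0: P0=S P1=S P2=S  mem[L0]=80
22. P1: store L0 := 69  bus=[BusRdX]  L0: P0=I P1=M P2=I  mem[L0]=80
23. P1: load  L1  bus=[-]  L1: P0=S P1=S P2=S  mem[L1]=42
24. P1: load  L1  bus=[-]  L1: P0=S P1=S P2=S  mem[L1]=42
25. P2: store L1 := 19  bus=[BusRdX]  L1: P0=I P1=I P2=M  mem[L1]=42
26. P1: load  L1  bus=[BusRd,Flush]  L1: P0=I P1=S P2=S  mem[L1]=19
27. P0: store L1 := 62  bus=[BusRdX]  L1: P0=M P1=I P2=I  mem[L1]=19
28. P2: store L1 := 92  bus=[BusRdX,Flush]  L1: P0=I P1=I P2=M  mem[L1]=62

invalidations = 5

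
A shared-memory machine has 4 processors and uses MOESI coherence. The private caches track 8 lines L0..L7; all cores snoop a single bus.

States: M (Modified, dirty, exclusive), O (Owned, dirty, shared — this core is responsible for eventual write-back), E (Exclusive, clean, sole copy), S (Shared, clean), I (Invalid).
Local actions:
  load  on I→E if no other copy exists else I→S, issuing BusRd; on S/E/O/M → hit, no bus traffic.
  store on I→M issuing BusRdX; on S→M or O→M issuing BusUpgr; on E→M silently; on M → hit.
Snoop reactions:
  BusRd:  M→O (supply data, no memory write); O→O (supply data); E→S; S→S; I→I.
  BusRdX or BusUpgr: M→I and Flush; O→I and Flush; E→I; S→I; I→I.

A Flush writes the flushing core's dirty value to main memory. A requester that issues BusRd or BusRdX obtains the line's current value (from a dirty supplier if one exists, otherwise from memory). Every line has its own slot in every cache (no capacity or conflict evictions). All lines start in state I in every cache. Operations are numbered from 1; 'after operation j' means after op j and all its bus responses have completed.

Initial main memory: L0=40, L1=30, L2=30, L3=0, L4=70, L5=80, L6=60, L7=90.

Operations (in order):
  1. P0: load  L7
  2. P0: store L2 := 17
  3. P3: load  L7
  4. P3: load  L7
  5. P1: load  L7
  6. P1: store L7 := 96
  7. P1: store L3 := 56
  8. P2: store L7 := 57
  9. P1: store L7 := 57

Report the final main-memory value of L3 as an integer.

step 1: P0: load  L7  ⟶  EIII  (L7)  txn=BusRd  M[L7]=90
step 2: P0: store L2 := 17  ⟶  MIII  (L2)  txn=BusRdX  M[L2]=30
step 3: P3: load  L7  ⟶  SIIS  (L7)  txn=BusRd  M[L7]=90
step 4: P3: load  L7  ⟶  SIIS  (L7)  txn=∅  M[L7]=90
step 5: P1: load  L7  ⟶  SSIS  (L7)  txn=BusRd  M[L7]=90
step 6: P1: store L7 := 96  ⟶  IMII  (L7)  txn=BusUpgr  M[L7]=90
step 7: P1: store L3 := 56  ⟶  IMII  (L3)  txn=BusRdX  M[L3]=0
step 8: P2: store L7 := 57  ⟶  IIMI  (L7)  txn=BusRdX+Flush  M[L7]=96
step 9: P1: store L7 := 57  ⟶  IMII  (L7)  txn=BusRdX+Flush  M[L7]=57

memory[L3] = 0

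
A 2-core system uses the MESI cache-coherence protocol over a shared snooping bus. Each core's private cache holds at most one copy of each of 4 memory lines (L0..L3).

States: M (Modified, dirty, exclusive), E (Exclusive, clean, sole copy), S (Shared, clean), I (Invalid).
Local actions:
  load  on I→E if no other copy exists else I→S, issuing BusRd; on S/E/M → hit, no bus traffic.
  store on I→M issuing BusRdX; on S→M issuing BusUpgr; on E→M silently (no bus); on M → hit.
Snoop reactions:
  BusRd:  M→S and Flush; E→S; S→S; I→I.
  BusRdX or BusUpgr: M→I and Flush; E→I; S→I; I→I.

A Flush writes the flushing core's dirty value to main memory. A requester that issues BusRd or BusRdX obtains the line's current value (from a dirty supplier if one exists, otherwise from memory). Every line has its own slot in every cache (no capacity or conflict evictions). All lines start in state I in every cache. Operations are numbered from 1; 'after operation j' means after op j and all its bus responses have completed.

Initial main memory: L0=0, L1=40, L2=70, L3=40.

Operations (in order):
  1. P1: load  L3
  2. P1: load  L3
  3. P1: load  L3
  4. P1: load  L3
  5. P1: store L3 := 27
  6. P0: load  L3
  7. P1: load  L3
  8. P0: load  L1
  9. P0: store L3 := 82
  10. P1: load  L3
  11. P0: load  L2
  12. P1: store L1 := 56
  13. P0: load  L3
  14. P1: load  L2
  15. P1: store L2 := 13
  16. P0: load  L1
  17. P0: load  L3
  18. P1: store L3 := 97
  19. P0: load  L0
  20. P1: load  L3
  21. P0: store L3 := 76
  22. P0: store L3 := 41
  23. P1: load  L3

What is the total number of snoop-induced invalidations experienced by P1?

invalidations = 2

1. P1: load  L3  bus=[BusRd]  L3: P0=I P1=E  mem[L3]=40
2. P1: load  L3  bus=[-]  L3: P0=I P1=E  mem[L3]=40
3. P1: load  L3  bus=[-]  L3: P0=I P1=E  mem[L3]=40
4. P1: load  L3  bus=[-]  L3: P0=I P1=E  mem[L3]=40
5. P1: store L3 := 27  bus=[-]  L3: P0=I P1=M  mem[L3]=40
6. P0: load  L3  bus=[BusRd,Flush]  L3: P0=S P1=S  mem[L3]=27
7. P1: load  L3  bus=[-]  L3: P0=S P1=S  mem[L3]=27
8. P0: load  L1  bus=[BusRd]  L1: P0=E P1=I  mem[L1]=40
9. P0: store L3 := 82  bus=[BusUpgr]  L3: P0=M P1=I  mem[L3]=27
10. P1: load  L3  bus=[BusRd,Flush]  L3: P0=S P1=S  mem[L3]=82
11. P0: load  L2  bus=[BusRd]  L2: P0=E P1=I  mem[L2]=70
12. P1: store L1 := 56  bus=[BusRdX]  L1: P0=I P1=M  mem[L1]=40
13. P0: load  L3  bus=[-]  L3: P0=S P1=S  mem[L3]=82
14. P1: load  L2  bus=[BusRd]  L2: P0=S P1=S  mem[L2]=70
15. P1: store L2 := 13  bus=[BusUpgr]  L2: P0=I P1=M  mem[L2]=70
16. P0: load  L1  bus=[BusRd,Flush]  L1: P0=S P1=S  mem[L1]=56
17. P0: load  L3  bus=[-]  L3: P0=S P1=S  mem[L3]=82
18. P1: store L3 := 97  bus=[BusUpgr]  L3: P0=I P1=M  mem[L3]=82
19. P0: load  L0  bus=[BusRd]  L0: P0=E P1=I  mem[L0]=0
20. P1: load  L3  bus=[-]  L3: P0=I P1=M  mem[L3]=82
21. P0: store L3 := 76  bus=[BusRdX,Flush]  L3: P0=M P1=I  mem[L3]=97
22. P0: store L3 := 41  bus=[-]  L3: P0=M P1=I  mem[L3]=97
23. P1: load  L3  bus=[BusRd,Flush]  L3: P0=S P1=S  mem[L3]=41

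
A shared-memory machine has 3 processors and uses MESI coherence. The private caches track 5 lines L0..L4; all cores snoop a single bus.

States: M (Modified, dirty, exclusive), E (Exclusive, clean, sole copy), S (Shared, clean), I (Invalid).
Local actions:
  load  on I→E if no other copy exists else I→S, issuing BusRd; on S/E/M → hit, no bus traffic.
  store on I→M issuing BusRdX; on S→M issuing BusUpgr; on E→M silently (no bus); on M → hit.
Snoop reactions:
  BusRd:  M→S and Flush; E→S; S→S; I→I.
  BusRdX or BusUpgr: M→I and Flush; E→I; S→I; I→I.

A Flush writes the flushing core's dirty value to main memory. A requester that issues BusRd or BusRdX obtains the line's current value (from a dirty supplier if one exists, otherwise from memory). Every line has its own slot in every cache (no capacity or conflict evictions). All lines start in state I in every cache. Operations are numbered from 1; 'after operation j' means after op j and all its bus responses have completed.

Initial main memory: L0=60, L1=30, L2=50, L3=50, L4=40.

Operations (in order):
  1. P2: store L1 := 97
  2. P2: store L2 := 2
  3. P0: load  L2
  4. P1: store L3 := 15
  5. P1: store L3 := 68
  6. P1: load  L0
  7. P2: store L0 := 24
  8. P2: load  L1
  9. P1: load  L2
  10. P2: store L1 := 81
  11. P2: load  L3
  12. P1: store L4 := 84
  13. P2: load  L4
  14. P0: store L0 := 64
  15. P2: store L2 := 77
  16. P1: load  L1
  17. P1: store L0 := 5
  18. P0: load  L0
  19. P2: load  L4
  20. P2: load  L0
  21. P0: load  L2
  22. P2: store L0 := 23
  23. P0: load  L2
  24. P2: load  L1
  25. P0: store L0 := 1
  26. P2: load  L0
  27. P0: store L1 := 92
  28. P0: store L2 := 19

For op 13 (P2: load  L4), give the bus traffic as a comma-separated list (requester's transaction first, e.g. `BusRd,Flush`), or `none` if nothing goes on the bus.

1. P2: store L1 := 97  bus=[BusRdX]  L1: P0=I P1=I P2=M  mem[L1]=30
2. P2: store L2 := 2  bus=[BusRdX]  L2: P0=I P1=I P2=M  mem[L2]=50
3. P0: load  L2  bus=[BusRd,Flush]  L2: P0=S P1=I P2=S  mem[L2]=2
4. P1: store L3 := 15  bus=[BusRdX]  L3: P0=I P1=M P2=I  mem[L3]=50
5. P1: store L3 := 68  bus=[-]  L3: P0=I P1=M P2=I  mem[L3]=50
6. P1: load  L0  bus=[BusRd]  L0: P0=I P1=E P2=I  mem[L0]=60
7. P2: store L0 := 24  bus=[BusRdX]  L0: P0=I P1=I P2=M  mem[L0]=60
8. P2: load  L1  bus=[-]  L1: P0=I P1=I P2=M  mem[L1]=30
9. P1: load  L2  bus=[BusRd]  L2: P0=S P1=S P2=S  mem[L2]=2
10. P2: store L1 := 81  bus=[-]  L1: P0=I P1=I P2=M  mem[L1]=30
11. P2: load  L3  bus=[BusRd,Flush]  L3: P0=I P1=S P2=S  mem[L3]=68
12. P1: store L4 := 84  bus=[BusRdX]  L4: P0=I P1=M P2=I  mem[L4]=40
13. P2: load  L4  bus=[BusRd,Flush]  L4: P0=I P1=S P2=S  mem[L4]=84
14. P0: store L0 := 64  bus=[BusRdX,Flush]  L0: P0=M P1=I P2=I  mem[L0]=24
15. P2: store L2 := 77  bus=[BusUpgr]  L2: P0=I P1=I P2=M  mem[L2]=2
16. P1: load  L1  bus=[BusRd,Flush]  L1: P0=I P1=S P2=S  mem[L1]=81
17. P1: store L0 := 5  bus=[BusRdX,Flush]  L0: P0=I P1=M P2=I  mem[L0]=64
18. P0: load  L0  bus=[BusRd,Flush]  L0: P0=S P1=S P2=I  mem[L0]=5
19. P2: load  L4  bus=[-]  L4: P0=I P1=S P2=S  mem[L4]=84
20. P2: load  L0  bus=[BusRd]  L0: P0=S P1=S P2=S  mem[L0]=5
21. P0: load  L2  bus=[BusRd,Flush]  L2: P0=S P1=I P2=S  mem[L2]=77
22. P2: store L0 := 23  bus=[BusUpgr]  L0: P0=I P1=I P2=M  mem[L0]=5
23. P0: load  L2  bus=[-]  L2: P0=S P1=I P2=S  mem[L2]=77
24. P2: load  L1  bus=[-]  L1: P0=I P1=S P2=S  mem[L1]=81
25. P0: store L0 := 1  bus=[BusRdX,Flush]  L0: P0=M P1=I P2=I  mem[L0]=23
26. P2: load  L0  bus=[BusRd,Flush]  L0: P0=S P1=I P2=S  mem[L0]=1
27. P0: store L1 := 92  bus=[BusRdX]  L1: P0=M P1=I P2=I  mem[L1]=81
28. P0: store L2 := 19  bus=[BusUpgr]  L2: P0=M P1=I P2=I  mem[L2]=77

bus = BusRd,Flush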